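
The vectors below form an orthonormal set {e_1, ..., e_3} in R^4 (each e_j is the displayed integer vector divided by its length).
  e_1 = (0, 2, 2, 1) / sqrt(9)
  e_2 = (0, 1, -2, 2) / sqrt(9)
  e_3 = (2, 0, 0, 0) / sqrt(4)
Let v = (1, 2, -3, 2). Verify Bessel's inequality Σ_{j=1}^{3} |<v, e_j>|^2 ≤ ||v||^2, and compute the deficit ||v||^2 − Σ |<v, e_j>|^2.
Σ |<v, e_j>|^2 = 17; ||v||^2 = 18; deficit = 1

Write each e_j = u_j / sqrt(<u_j, u_j>) where u_j is the displayed integer vector. Then <v, e_j> = <v, u_j> / sqrt(<u_j, u_j>), so |<v, e_j>|^2 = <v, u_j>^2 / <u_j, u_j>.
Coefficients: <v, e_1> = 0/sqrt(9), <v, e_2> = 12/sqrt(9), <v, e_3> = 2/sqrt(4).
Square and sum: Σ |<v, e_j>|^2 = 17.
Compute ||v||^2 = v·v = 18.
Deficit = 18 − 17 = 1 ≥ 0, confirming Bessel's inequality. (The deficit equals ||v − Σ <v,e_j> e_j||^2, the squared distance from v to span{e_j}.)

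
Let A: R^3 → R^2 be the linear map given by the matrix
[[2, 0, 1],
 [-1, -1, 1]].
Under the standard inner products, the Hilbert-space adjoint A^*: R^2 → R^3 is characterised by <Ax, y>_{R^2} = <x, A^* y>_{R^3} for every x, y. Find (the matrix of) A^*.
A^* = A^T =
[[2, -1],
 [0, -1],
 [1, 1]]

For real matrices with standard dot products, the defining identity <Ax, y> = <x, A^* y> gives (Ax)^T y = x^T (A^*) y, i.e. x^T A^T y = x^T (A^*) y. Since this holds for all x, y, we must have A^* = A^T. Therefore
A^* =
[[2, -1],
 [0, -1],
 [1, 1]].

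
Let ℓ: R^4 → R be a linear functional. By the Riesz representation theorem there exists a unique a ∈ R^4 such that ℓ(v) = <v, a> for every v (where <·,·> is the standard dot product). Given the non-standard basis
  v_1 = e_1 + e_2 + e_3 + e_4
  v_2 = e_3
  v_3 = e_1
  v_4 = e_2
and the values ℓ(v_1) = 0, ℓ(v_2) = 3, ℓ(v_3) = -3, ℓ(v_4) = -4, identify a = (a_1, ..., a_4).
a = (-3, -4, 3, 4)

Write a = (a_1, ..., a_4) in the standard basis. For each basis vector v_i, ℓ(v_i) = <v_i, a> is a linear equation in the a_j's. Collect the n equations into a matrix system V a = ℓ, where row i of V is v_i (expressed in the standard basis). Since V is invertible (lower-triangular with 1s on the diagonal, up to permutation), solve by back-substitution:
  V =
[[1, 1, 1, 1],
 [0, 0, 1, 0],
 [1, 0, 0, 0],
 [0, 1, 0, 0]]
  V a = (0, 3, -3, -4)
Solving gives a = (-3, -4, 3, 4).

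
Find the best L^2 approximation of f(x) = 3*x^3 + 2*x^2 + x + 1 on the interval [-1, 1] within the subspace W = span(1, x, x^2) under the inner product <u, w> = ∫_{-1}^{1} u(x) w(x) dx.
g(x) = 2*x^2 + 14*x/5 + 1

The best approximation g ∈ W is the orthogonal projection of f onto W. Writing g = a_0 + a_1 x + a_2 x^2, the coefficients solve the normal equations G · a = b where
  G_{ij} = <φ_i, φ_j> and b_i = <f, φ_i>, with φ_0 = 1, φ_1 = x, φ_2 = x^2.
G =
  [2, 0, 2/3]
  [0, 2/3, 0]
  [2/3, 0, 2/5],
b = (10/3, 28/15, 22/15).
Solving gives a_0 = 1, a_1 = 14/5, a_2 = 2, so
  g(x) = 2*x^2 + 14*x/5 + 1.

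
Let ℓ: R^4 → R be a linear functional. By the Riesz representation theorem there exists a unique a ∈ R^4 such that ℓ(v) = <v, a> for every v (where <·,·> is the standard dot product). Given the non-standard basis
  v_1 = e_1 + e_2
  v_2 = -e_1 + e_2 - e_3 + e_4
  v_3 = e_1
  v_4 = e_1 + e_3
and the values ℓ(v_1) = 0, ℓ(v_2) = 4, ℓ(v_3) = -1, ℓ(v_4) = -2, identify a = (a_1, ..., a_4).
a = (-1, 1, -1, 1)

Write a = (a_1, ..., a_4) in the standard basis. For each basis vector v_i, ℓ(v_i) = <v_i, a> is a linear equation in the a_j's. Collect the n equations into a matrix system V a = ℓ, where row i of V is v_i (expressed in the standard basis). Since V is invertible (lower-triangular with 1s on the diagonal, up to permutation), solve by back-substitution:
  V =
[[1, 1, 0, 0],
 [-1, 1, -1, 1],
 [1, 0, 0, 0],
 [1, 0, 1, 0]]
  V a = (0, 4, -1, -2)
Solving gives a = (-1, 1, -1, 1).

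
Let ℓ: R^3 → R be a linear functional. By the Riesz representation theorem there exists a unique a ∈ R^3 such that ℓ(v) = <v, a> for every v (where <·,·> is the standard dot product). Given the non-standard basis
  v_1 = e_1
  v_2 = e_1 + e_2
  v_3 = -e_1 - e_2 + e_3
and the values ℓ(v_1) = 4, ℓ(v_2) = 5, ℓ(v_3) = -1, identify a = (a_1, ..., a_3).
a = (4, 1, 4)

Write a = (a_1, ..., a_3) in the standard basis. For each basis vector v_i, ℓ(v_i) = <v_i, a> is a linear equation in the a_j's. Collect the n equations into a matrix system V a = ℓ, where row i of V is v_i (expressed in the standard basis). Since V is invertible (lower-triangular with 1s on the diagonal, up to permutation), solve by back-substitution:
  V =
[[1, 0, 0],
 [1, 1, 0],
 [-1, -1, 1]]
  V a = (4, 5, -1)
Solving gives a = (4, 1, 4).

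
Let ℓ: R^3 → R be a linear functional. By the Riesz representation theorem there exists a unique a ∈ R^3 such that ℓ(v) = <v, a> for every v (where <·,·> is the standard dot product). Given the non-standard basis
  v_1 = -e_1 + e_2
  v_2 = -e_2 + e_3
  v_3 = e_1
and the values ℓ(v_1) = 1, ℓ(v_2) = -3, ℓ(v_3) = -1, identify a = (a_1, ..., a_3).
a = (-1, 0, -3)

Write a = (a_1, ..., a_3) in the standard basis. For each basis vector v_i, ℓ(v_i) = <v_i, a> is a linear equation in the a_j's. Collect the n equations into a matrix system V a = ℓ, where row i of V is v_i (expressed in the standard basis). Since V is invertible (lower-triangular with 1s on the diagonal, up to permutation), solve by back-substitution:
  V =
[[-1, 1, 0],
 [0, -1, 1],
 [1, 0, 0]]
  V a = (1, -3, -1)
Solving gives a = (-1, 0, -3).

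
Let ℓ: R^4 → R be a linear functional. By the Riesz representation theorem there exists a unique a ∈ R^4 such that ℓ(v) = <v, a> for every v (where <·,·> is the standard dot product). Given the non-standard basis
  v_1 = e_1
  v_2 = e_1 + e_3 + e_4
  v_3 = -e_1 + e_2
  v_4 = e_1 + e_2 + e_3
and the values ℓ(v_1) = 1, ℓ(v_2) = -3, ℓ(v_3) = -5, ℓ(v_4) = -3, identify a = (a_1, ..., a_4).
a = (1, -4, 0, -4)

Write a = (a_1, ..., a_4) in the standard basis. For each basis vector v_i, ℓ(v_i) = <v_i, a> is a linear equation in the a_j's. Collect the n equations into a matrix system V a = ℓ, where row i of V is v_i (expressed in the standard basis). Since V is invertible (lower-triangular with 1s on the diagonal, up to permutation), solve by back-substitution:
  V =
[[1, 0, 0, 0],
 [1, 0, 1, 1],
 [-1, 1, 0, 0],
 [1, 1, 1, 0]]
  V a = (1, -3, -5, -3)
Solving gives a = (1, -4, 0, -4).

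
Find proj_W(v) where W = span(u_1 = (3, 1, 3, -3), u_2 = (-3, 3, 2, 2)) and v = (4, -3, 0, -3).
proj_W(v) = (1431/346, -819/346, -189/346, -21*2**(193/496)*3**(57/124)*5**(387/496)/50)

Set up U = [u_1 | ... | u_2] ∈ R^(4×2). The projector onto W = col(U) is P = U (U^T U)^(-1) U^T.
Compute U^T U =
  [28, -6]
  [-6, 26],
and U^T v = (18, -27).
Solve U^T U · c = U^T v for the coefficients: c = (153/346, -162/173). The projection is proj_W(v) = U c.
Check: (v - proj_W(v)) · u_1 = 0  (should be 0).
Check: (v - proj_W(v)) · u_2 = 0  (should be 0).
Result: proj_W(v) = (1431/346, -819/346, -189/346, -21*2**(193/496)*3**(57/124)*5**(387/496)/50).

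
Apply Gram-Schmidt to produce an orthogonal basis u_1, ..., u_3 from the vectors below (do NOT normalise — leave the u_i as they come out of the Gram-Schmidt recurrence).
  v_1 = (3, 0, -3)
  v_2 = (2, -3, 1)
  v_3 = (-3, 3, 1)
Orthogonal basis:
  u_1 = (3, 0, -3)
  u_2 = (3/2, -3, 3/2)
  u_3 = (1/3, 1/3, 1/3)

Apply the Gram-Schmidt recurrence
  u_1 = v_1
  u_i = v_i − Σ_{j<i} ((v_i · u_j) / (u_j · u_j)) · u_j.

Step by step this gives:
  u_1 = (3, 0, -3)
  u_2 = (3/2, -3, 3/2)
  u_3 = (1/3, 1/3, 1/3)

Orthogonality check:
  u_2 · u_1 = 0 (should be 0)
  u_3 · u_1 = 0 (should be 0)
  u_3 · u_2 = 0 (should be 0)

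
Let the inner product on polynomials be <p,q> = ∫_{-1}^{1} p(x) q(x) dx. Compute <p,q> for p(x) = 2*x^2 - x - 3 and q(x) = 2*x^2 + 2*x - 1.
<p,q> = 14/15

Expand the product: p(x)·q(x) = 4*x^4 + 2*x^3 - 10*x^2 - 5*x + 3.
∫_{-1}^{1} of each monomial x^k gives [2/(k+1) if k even, 0 if k odd]. Integrating term-by-term (or equivalently evaluating the antiderivative F(x) = 4*x^5/5 + x^4/2 - 10*x^3/3 - 5*x^2/2 + 3*x at the endpoints):
  F(1) − F(−1) = -23/15 − (-37/15) = 14/15.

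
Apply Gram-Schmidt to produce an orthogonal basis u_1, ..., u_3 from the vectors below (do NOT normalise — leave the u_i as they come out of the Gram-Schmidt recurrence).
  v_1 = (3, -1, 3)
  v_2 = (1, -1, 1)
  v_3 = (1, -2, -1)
Orthogonal basis:
  u_1 = (3, -1, 3)
  u_2 = (-2/19, -12/19, -2/19)
  u_3 = (1, 0, -1)

Apply the Gram-Schmidt recurrence
  u_1 = v_1
  u_i = v_i − Σ_{j<i} ((v_i · u_j) / (u_j · u_j)) · u_j.

Step by step this gives:
  u_1 = (3, -1, 3)
  u_2 = (-2/19, -12/19, -2/19)
  u_3 = (1, 0, -1)

Orthogonality check:
  u_2 · u_1 = 0 (should be 0)
  u_3 · u_1 = 0 (should be 0)
  u_3 · u_2 = 0 (should be 0)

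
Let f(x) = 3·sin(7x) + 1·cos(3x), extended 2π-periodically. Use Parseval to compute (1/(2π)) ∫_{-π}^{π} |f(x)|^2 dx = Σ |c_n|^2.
Σ |c_n|^2 = 5

Expand |f|^2 and use orthogonality of {sin(nx), cos(mx)} on [-π, π]:
  ∫_{-π}^{π} sin(nx)^2 dx = π, ∫ cos(mx)^2 dx = π, and cross terms integrate to 0.
So ∫_{-π}^{π} f(x)^2 dx = 3^2 · π + 1^2 · π = (9 + 1)π.
Divide by 2π: (9 + 1)/2 = 5.
By Parseval, this equals Σ |c_n|^2.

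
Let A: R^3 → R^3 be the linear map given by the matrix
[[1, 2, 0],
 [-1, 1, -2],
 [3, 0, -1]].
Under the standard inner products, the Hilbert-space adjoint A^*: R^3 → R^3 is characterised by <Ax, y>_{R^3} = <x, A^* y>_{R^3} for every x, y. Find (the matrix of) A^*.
A^* = A^T =
[[1, -1, 3],
 [2, 1, 0],
 [0, -2, -1]]

For real matrices with standard dot products, the defining identity <Ax, y> = <x, A^* y> gives (Ax)^T y = x^T (A^*) y, i.e. x^T A^T y = x^T (A^*) y. Since this holds for all x, y, we must have A^* = A^T. Therefore
A^* =
[[1, -1, 3],
 [2, 1, 0],
 [0, -2, -1]].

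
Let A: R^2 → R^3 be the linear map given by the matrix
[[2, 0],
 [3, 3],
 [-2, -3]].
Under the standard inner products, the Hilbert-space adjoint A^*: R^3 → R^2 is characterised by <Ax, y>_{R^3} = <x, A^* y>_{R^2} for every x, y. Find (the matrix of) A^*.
A^* = A^T =
[[2, 3, -2],
 [0, 3, -3]]

For real matrices with standard dot products, the defining identity <Ax, y> = <x, A^* y> gives (Ax)^T y = x^T (A^*) y, i.e. x^T A^T y = x^T (A^*) y. Since this holds for all x, y, we must have A^* = A^T. Therefore
A^* =
[[2, 3, -2],
 [0, 3, -3]].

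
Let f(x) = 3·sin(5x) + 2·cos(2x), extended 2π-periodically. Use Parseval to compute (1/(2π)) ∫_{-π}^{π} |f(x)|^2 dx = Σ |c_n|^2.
Σ |c_n|^2 = 13/2

Expand |f|^2 and use orthogonality of {sin(nx), cos(mx)} on [-π, π]:
  ∫_{-π}^{π} sin(nx)^2 dx = π, ∫ cos(mx)^2 dx = π, and cross terms integrate to 0.
So ∫_{-π}^{π} f(x)^2 dx = 3^2 · π + 2^2 · π = (9 + 4)π.
Divide by 2π: (9 + 4)/2 = 13/2.
By Parseval, this equals Σ |c_n|^2.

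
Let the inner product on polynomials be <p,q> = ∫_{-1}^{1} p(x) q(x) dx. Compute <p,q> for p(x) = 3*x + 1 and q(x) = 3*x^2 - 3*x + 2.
<p,q> = 0

Expand the product: p(x)·q(x) = 9*x^3 - 6*x^2 + 3*x + 2.
∫_{-1}^{1} of each monomial x^k gives [2/(k+1) if k even, 0 if k odd]. Integrating term-by-term (or equivalently evaluating the antiderivative F(x) = 9*x^4/4 - 2*x^3 + 3*x^2/2 + 2*x at the endpoints):
  F(1) − F(−1) = 15/4 − (15/4) = 0.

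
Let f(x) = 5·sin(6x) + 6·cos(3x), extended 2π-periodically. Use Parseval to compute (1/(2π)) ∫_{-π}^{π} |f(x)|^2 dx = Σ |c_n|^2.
Σ |c_n|^2 = 61/2

Expand |f|^2 and use orthogonality of {sin(nx), cos(mx)} on [-π, π]:
  ∫_{-π}^{π} sin(nx)^2 dx = π, ∫ cos(mx)^2 dx = π, and cross terms integrate to 0.
So ∫_{-π}^{π} f(x)^2 dx = 5^2 · π + 6^2 · π = (25 + 36)π.
Divide by 2π: (25 + 36)/2 = 61/2.
By Parseval, this equals Σ |c_n|^2.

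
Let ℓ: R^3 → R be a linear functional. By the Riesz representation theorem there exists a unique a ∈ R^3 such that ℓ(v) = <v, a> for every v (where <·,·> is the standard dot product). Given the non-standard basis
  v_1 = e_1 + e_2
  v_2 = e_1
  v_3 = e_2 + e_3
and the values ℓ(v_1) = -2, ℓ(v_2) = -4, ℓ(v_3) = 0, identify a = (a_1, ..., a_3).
a = (-4, 2, -2)

Write a = (a_1, ..., a_3) in the standard basis. For each basis vector v_i, ℓ(v_i) = <v_i, a> is a linear equation in the a_j's. Collect the n equations into a matrix system V a = ℓ, where row i of V is v_i (expressed in the standard basis). Since V is invertible (lower-triangular with 1s on the diagonal, up to permutation), solve by back-substitution:
  V =
[[1, 1, 0],
 [1, 0, 0],
 [0, 1, 1]]
  V a = (-2, -4, 0)
Solving gives a = (-4, 2, -2).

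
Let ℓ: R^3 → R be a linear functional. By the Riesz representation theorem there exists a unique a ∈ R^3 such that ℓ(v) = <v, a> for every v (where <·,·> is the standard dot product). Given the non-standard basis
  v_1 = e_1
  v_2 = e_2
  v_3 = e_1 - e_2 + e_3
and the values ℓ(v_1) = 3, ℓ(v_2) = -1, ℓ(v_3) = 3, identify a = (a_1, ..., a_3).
a = (3, -1, -1)

Write a = (a_1, ..., a_3) in the standard basis. For each basis vector v_i, ℓ(v_i) = <v_i, a> is a linear equation in the a_j's. Collect the n equations into a matrix system V a = ℓ, where row i of V is v_i (expressed in the standard basis). Since V is invertible (lower-triangular with 1s on the diagonal, up to permutation), solve by back-substitution:
  V =
[[1, 0, 0],
 [0, 1, 0],
 [1, -1, 1]]
  V a = (3, -1, 3)
Solving gives a = (3, -1, -1).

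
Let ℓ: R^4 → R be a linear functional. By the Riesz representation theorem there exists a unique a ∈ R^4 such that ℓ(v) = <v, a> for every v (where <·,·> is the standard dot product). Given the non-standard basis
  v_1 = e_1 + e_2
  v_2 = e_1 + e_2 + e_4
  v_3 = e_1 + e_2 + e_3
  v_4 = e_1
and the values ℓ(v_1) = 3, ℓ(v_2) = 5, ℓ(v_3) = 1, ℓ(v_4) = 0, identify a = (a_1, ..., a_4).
a = (0, 3, -2, 2)

Write a = (a_1, ..., a_4) in the standard basis. For each basis vector v_i, ℓ(v_i) = <v_i, a> is a linear equation in the a_j's. Collect the n equations into a matrix system V a = ℓ, where row i of V is v_i (expressed in the standard basis). Since V is invertible (lower-triangular with 1s on the diagonal, up to permutation), solve by back-substitution:
  V =
[[1, 1, 0, 0],
 [1, 1, 0, 1],
 [1, 1, 1, 0],
 [1, 0, 0, 0]]
  V a = (3, 5, 1, 0)
Solving gives a = (0, 3, -2, 2).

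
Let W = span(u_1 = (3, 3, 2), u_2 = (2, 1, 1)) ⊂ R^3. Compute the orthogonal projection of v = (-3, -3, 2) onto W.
proj_W(v) = (-21/11, -21/11, -14/11)

Set up U = [u_1 | ... | u_2] ∈ R^(3×2). The projector onto W = col(U) is P = U (U^T U)^(-1) U^T.
Compute U^T U =
  [22, 11]
  [11, 6],
and U^T v = (-14, -7).
Solve U^T U · c = U^T v for the coefficients: c = (-7/11, 0). The projection is proj_W(v) = U c.
Check: (v - proj_W(v)) · u_1 = 0  (should be 0).
Check: (v - proj_W(v)) · u_2 = 0  (should be 0).
Result: proj_W(v) = (-21/11, -21/11, -14/11).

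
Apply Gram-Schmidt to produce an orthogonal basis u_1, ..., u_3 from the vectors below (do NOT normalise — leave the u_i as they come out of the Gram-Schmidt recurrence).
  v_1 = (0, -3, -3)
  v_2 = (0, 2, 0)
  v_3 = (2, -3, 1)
Orthogonal basis:
  u_1 = (0, -3, -3)
  u_2 = (0, 1, -1)
  u_3 = (2, 0, 0)

Apply the Gram-Schmidt recurrence
  u_1 = v_1
  u_i = v_i − Σ_{j<i} ((v_i · u_j) / (u_j · u_j)) · u_j.

Step by step this gives:
  u_1 = (0, -3, -3)
  u_2 = (0, 1, -1)
  u_3 = (2, 0, 0)

Orthogonality check:
  u_2 · u_1 = 0 (should be 0)
  u_3 · u_1 = 0 (should be 0)
  u_3 · u_2 = 0 (should be 0)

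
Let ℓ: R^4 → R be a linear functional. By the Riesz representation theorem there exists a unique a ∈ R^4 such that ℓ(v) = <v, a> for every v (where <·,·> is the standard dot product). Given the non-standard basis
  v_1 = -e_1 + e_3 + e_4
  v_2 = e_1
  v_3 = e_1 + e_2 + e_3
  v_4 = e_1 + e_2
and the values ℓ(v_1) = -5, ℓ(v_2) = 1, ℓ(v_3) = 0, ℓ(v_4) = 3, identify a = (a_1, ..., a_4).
a = (1, 2, -3, -1)

Write a = (a_1, ..., a_4) in the standard basis. For each basis vector v_i, ℓ(v_i) = <v_i, a> is a linear equation in the a_j's. Collect the n equations into a matrix system V a = ℓ, where row i of V is v_i (expressed in the standard basis). Since V is invertible (lower-triangular with 1s on the diagonal, up to permutation), solve by back-substitution:
  V =
[[-1, 0, 1, 1],
 [1, 0, 0, 0],
 [1, 1, 1, 0],
 [1, 1, 0, 0]]
  V a = (-5, 1, 0, 3)
Solving gives a = (1, 2, -3, -1).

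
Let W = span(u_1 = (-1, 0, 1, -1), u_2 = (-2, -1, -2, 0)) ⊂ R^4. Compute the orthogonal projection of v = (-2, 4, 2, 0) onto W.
proj_W(v) = (-4/9, 4/9, 20/9, -4/3)

Set up U = [u_1 | ... | u_2] ∈ R^(4×2). The projector onto W = col(U) is P = U (U^T U)^(-1) U^T.
Compute U^T U =
  [3, 0]
  [0, 9],
and U^T v = (4, -4).
Solve U^T U · c = U^T v for the coefficients: c = (4/3, -4/9). The projection is proj_W(v) = U c.
Check: (v - proj_W(v)) · u_1 = 0  (should be 0).
Check: (v - proj_W(v)) · u_2 = 0  (should be 0).
Result: proj_W(v) = (-4/9, 4/9, 20/9, -4/3).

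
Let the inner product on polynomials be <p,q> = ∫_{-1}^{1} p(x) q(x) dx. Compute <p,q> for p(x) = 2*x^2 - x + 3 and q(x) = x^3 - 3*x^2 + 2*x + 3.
<p,q> = 178/15

Expand the product: p(x)·q(x) = 2*x^5 - 7*x^4 + 10*x^3 - 5*x^2 + 3*x + 9.
∫_{-1}^{1} of each monomial x^k gives [2/(k+1) if k even, 0 if k odd]. Integrating term-by-term (or equivalently evaluating the antiderivative F(x) = x^6/3 - 7*x^5/5 + 5*x^4/2 - 5*x^3/3 + 3*x^2/2 + 9*x at the endpoints):
  F(1) − F(−1) = 154/15 − (-8/5) = 178/15.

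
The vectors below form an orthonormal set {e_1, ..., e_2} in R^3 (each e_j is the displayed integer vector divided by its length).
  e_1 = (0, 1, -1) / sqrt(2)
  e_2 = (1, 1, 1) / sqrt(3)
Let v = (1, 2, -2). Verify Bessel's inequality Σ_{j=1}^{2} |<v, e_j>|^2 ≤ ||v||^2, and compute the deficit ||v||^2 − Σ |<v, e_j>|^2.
Σ |<v, e_j>|^2 = 25/3; ||v||^2 = 9; deficit = 2/3

Write each e_j = u_j / sqrt(<u_j, u_j>) where u_j is the displayed integer vector. Then <v, e_j> = <v, u_j> / sqrt(<u_j, u_j>), so |<v, e_j>|^2 = <v, u_j>^2 / <u_j, u_j>.
Coefficients: <v, e_1> = 4/sqrt(2), <v, e_2> = 1/sqrt(3).
Square and sum: Σ |<v, e_j>|^2 = 25/3.
Compute ||v||^2 = v·v = 9.
Deficit = 9 − 25/3 = 2/3 ≥ 0, confirming Bessel's inequality. (The deficit equals ||v − Σ <v,e_j> e_j||^2, the squared distance from v to span{e_j}.)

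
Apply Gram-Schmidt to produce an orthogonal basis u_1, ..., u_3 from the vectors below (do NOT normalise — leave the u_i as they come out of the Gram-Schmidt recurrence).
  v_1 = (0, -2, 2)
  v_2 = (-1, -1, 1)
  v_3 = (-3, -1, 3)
Orthogonal basis:
  u_1 = (0, -2, 2)
  u_2 = (-1, 0, 0)
  u_3 = (0, 1, 1)

Apply the Gram-Schmidt recurrence
  u_1 = v_1
  u_i = v_i − Σ_{j<i} ((v_i · u_j) / (u_j · u_j)) · u_j.

Step by step this gives:
  u_1 = (0, -2, 2)
  u_2 = (-1, 0, 0)
  u_3 = (0, 1, 1)

Orthogonality check:
  u_2 · u_1 = 0 (should be 0)
  u_3 · u_1 = 0 (should be 0)
  u_3 · u_2 = 0 (should be 0)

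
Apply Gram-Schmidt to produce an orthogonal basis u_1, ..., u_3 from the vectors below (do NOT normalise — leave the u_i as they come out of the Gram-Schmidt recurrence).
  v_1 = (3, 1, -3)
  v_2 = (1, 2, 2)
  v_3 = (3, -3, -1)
Orthogonal basis:
  u_1 = (3, 1, -3)
  u_2 = (22/19, 39/19, 35/19)
  u_3 = (184/85, -207/85, 23/17)

Apply the Gram-Schmidt recurrence
  u_1 = v_1
  u_i = v_i − Σ_{j<i} ((v_i · u_j) / (u_j · u_j)) · u_j.

Step by step this gives:
  u_1 = (3, 1, -3)
  u_2 = (22/19, 39/19, 35/19)
  u_3 = (184/85, -207/85, 23/17)

Orthogonality check:
  u_2 · u_1 = 0 (should be 0)
  u_3 · u_1 = 0 (should be 0)
  u_3 · u_2 = 0 (should be 0)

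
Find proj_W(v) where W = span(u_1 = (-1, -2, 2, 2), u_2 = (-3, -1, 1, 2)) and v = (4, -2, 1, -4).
proj_W(v) = (184/37, -39/74, 39/74, -58/37)

Set up U = [u_1 | ... | u_2] ∈ R^(4×2). The projector onto W = col(U) is P = U (U^T U)^(-1) U^T.
Compute U^T U =
  [13, 11]
  [11, 15],
and U^T v = (-6, -17).
Solve U^T U · c = U^T v for the coefficients: c = (97/74, -155/74). The projection is proj_W(v) = U c.
Check: (v - proj_W(v)) · u_1 = 0  (should be 0).
Check: (v - proj_W(v)) · u_2 = 0  (should be 0).
Result: proj_W(v) = (184/37, -39/74, 39/74, -58/37).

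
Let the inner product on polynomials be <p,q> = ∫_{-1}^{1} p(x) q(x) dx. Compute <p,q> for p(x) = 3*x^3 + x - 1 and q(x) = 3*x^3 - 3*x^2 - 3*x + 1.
<p,q> = -64/35

Expand the product: p(x)·q(x) = 9*x^6 - 9*x^5 - 6*x^4 - 3*x^3 + 4*x - 1.
∫_{-1}^{1} of each monomial x^k gives [2/(k+1) if k even, 0 if k odd]. Integrating term-by-term (or equivalently evaluating the antiderivative F(x) = 9*x^7/7 - 3*x^6/2 - 6*x^5/5 - 3*x^4/4 + 2*x^2 - x at the endpoints):
  F(1) − F(−1) = -163/140 − (93/140) = -64/35.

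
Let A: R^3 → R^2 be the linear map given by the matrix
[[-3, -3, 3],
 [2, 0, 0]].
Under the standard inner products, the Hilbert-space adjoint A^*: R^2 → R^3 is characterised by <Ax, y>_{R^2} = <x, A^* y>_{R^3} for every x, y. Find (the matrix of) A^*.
A^* = A^T =
[[-3, 2],
 [-3, 0],
 [3, 0]]

For real matrices with standard dot products, the defining identity <Ax, y> = <x, A^* y> gives (Ax)^T y = x^T (A^*) y, i.e. x^T A^T y = x^T (A^*) y. Since this holds for all x, y, we must have A^* = A^T. Therefore
A^* =
[[-3, 2],
 [-3, 0],
 [3, 0]].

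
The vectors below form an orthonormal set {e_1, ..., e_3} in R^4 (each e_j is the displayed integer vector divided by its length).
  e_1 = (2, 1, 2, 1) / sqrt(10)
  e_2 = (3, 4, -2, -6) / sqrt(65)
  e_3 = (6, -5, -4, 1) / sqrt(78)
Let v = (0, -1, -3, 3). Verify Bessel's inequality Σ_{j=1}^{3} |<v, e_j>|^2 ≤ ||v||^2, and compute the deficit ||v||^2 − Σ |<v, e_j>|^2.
Σ |<v, e_j>|^2 = 32/3; ||v||^2 = 19; deficit = 25/3

Write each e_j = u_j / sqrt(<u_j, u_j>) where u_j is the displayed integer vector. Then <v, e_j> = <v, u_j> / sqrt(<u_j, u_j>), so |<v, e_j>|^2 = <v, u_j>^2 / <u_j, u_j>.
Coefficients: <v, e_1> = -4/sqrt(10), <v, e_2> = -16/sqrt(65), <v, e_3> = 20/sqrt(78).
Square and sum: Σ |<v, e_j>|^2 = 32/3.
Compute ||v||^2 = v·v = 19.
Deficit = 19 − 32/3 = 25/3 ≥ 0, confirming Bessel's inequality. (The deficit equals ||v − Σ <v,e_j> e_j||^2, the squared distance from v to span{e_j}.)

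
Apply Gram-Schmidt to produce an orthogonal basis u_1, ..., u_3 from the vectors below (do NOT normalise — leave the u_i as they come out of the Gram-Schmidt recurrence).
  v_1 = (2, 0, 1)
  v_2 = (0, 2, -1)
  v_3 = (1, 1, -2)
Orthogonal basis:
  u_1 = (2, 0, 1)
  u_2 = (2/5, 2, -4/5)
  u_3 = (2/3, -2/3, -4/3)

Apply the Gram-Schmidt recurrence
  u_1 = v_1
  u_i = v_i − Σ_{j<i} ((v_i · u_j) / (u_j · u_j)) · u_j.

Step by step this gives:
  u_1 = (2, 0, 1)
  u_2 = (2/5, 2, -4/5)
  u_3 = (2/3, -2/3, -4/3)

Orthogonality check:
  u_2 · u_1 = 0 (should be 0)
  u_3 · u_1 = 0 (should be 0)
  u_3 · u_2 = 0 (should be 0)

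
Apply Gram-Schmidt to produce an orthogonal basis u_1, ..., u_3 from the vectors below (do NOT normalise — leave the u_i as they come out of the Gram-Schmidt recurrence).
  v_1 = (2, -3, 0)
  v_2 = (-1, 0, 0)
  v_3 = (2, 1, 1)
Orthogonal basis:
  u_1 = (2, -3, 0)
  u_2 = (-9/13, -6/13, 0)
  u_3 = (0, 0, 1)

Apply the Gram-Schmidt recurrence
  u_1 = v_1
  u_i = v_i − Σ_{j<i} ((v_i · u_j) / (u_j · u_j)) · u_j.

Step by step this gives:
  u_1 = (2, -3, 0)
  u_2 = (-9/13, -6/13, 0)
  u_3 = (0, 0, 1)

Orthogonality check:
  u_2 · u_1 = 0 (should be 0)
  u_3 · u_1 = 0 (should be 0)
  u_3 · u_2 = 0 (should be 0)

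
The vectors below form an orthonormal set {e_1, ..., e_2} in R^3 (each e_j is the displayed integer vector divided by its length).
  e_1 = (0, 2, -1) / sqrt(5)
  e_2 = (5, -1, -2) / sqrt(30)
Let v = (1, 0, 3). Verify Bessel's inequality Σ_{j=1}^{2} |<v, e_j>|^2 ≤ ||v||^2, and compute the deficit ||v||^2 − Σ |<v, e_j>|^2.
Σ |<v, e_j>|^2 = 11/6; ||v||^2 = 10; deficit = 49/6

Write each e_j = u_j / sqrt(<u_j, u_j>) where u_j is the displayed integer vector. Then <v, e_j> = <v, u_j> / sqrt(<u_j, u_j>), so |<v, e_j>|^2 = <v, u_j>^2 / <u_j, u_j>.
Coefficients: <v, e_1> = -3/sqrt(5), <v, e_2> = -1/sqrt(30).
Square and sum: Σ |<v, e_j>|^2 = 11/6.
Compute ||v||^2 = v·v = 10.
Deficit = 10 − 11/6 = 49/6 ≥ 0, confirming Bessel's inequality. (The deficit equals ||v − Σ <v,e_j> e_j||^2, the squared distance from v to span{e_j}.)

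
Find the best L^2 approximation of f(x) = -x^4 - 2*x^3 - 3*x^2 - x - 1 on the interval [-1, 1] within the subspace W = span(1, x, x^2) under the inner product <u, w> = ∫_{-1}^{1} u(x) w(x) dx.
g(x) = -27*x^2/7 - 11*x/5 - 32/35

The best approximation g ∈ W is the orthogonal projection of f onto W. Writing g = a_0 + a_1 x + a_2 x^2, the coefficients solve the normal equations G · a = b where
  G_{ij} = <φ_i, φ_j> and b_i = <f, φ_i>, with φ_0 = 1, φ_1 = x, φ_2 = x^2.
G =
  [2, 0, 2/3]
  [0, 2/3, 0]
  [2/3, 0, 2/5],
b = (-22/5, -22/15, -226/105).
Solving gives a_0 = -32/35, a_1 = -11/5, a_2 = -27/7, so
  g(x) = -27*x^2/7 - 11*x/5 - 32/35.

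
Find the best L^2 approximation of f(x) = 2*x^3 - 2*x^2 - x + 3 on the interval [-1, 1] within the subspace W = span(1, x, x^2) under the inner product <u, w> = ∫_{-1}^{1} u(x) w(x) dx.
g(x) = -2*x^2 + x/5 + 3

The best approximation g ∈ W is the orthogonal projection of f onto W. Writing g = a_0 + a_1 x + a_2 x^2, the coefficients solve the normal equations G · a = b where
  G_{ij} = <φ_i, φ_j> and b_i = <f, φ_i>, with φ_0 = 1, φ_1 = x, φ_2 = x^2.
G =
  [2, 0, 2/3]
  [0, 2/3, 0]
  [2/3, 0, 2/5],
b = (14/3, 2/15, 6/5).
Solving gives a_0 = 3, a_1 = 1/5, a_2 = -2, so
  g(x) = -2*x^2 + x/5 + 3.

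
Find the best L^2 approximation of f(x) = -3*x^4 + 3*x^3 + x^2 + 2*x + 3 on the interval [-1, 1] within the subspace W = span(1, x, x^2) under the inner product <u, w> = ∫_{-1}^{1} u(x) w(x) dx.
g(x) = -11*x^2/7 + 19*x/5 + 114/35

The best approximation g ∈ W is the orthogonal projection of f onto W. Writing g = a_0 + a_1 x + a_2 x^2, the coefficients solve the normal equations G · a = b where
  G_{ij} = <φ_i, φ_j> and b_i = <f, φ_i>, with φ_0 = 1, φ_1 = x, φ_2 = x^2.
G =
  [2, 0, 2/3]
  [0, 2/3, 0]
  [2/3, 0, 2/5],
b = (82/15, 38/15, 54/35).
Solving gives a_0 = 114/35, a_1 = 19/5, a_2 = -11/7, so
  g(x) = -11*x^2/7 + 19*x/5 + 114/35.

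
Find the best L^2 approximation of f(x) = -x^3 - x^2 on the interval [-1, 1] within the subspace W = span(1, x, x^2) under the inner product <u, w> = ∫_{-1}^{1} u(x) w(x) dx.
g(x) = -x^2 - 3*x/5

The best approximation g ∈ W is the orthogonal projection of f onto W. Writing g = a_0 + a_1 x + a_2 x^2, the coefficients solve the normal equations G · a = b where
  G_{ij} = <φ_i, φ_j> and b_i = <f, φ_i>, with φ_0 = 1, φ_1 = x, φ_2 = x^2.
G =
  [2, 0, 2/3]
  [0, 2/3, 0]
  [2/3, 0, 2/5],
b = (-2/3, -2/5, -2/5).
Solving gives a_0 = 0, a_1 = -3/5, a_2 = -1, so
  g(x) = -x^2 - 3*x/5.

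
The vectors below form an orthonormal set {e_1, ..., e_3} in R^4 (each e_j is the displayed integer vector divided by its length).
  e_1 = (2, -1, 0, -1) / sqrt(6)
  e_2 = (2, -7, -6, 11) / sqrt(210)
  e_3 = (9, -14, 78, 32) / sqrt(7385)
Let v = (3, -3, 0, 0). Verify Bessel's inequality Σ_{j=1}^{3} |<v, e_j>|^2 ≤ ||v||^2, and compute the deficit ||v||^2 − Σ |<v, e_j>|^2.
Σ |<v, e_j>|^2 = 3717/211; ||v||^2 = 18; deficit = 81/211

Write each e_j = u_j / sqrt(<u_j, u_j>) where u_j is the displayed integer vector. Then <v, e_j> = <v, u_j> / sqrt(<u_j, u_j>), so |<v, e_j>|^2 = <v, u_j>^2 / <u_j, u_j>.
Coefficients: <v, e_1> = 9/sqrt(6), <v, e_2> = 27/sqrt(210), <v, e_3> = 69/sqrt(7385).
Square and sum: Σ |<v, e_j>|^2 = 3717/211.
Compute ||v||^2 = v·v = 18.
Deficit = 18 − 3717/211 = 81/211 ≥ 0, confirming Bessel's inequality. (The deficit equals ||v − Σ <v,e_j> e_j||^2, the squared distance from v to span{e_j}.)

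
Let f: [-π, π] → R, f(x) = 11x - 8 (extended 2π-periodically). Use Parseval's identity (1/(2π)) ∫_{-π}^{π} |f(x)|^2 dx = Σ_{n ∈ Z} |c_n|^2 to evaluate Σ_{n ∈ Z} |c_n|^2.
Σ |c_n|^2 = 121π^2/3 + 64

Expand and integrate term by term over [-π, π]:
  ∫ (11x)^2 dx = 121·(2π^3/3); ∫ 2·11·(-8)·x dx = 0 (odd integrand); ∫ (-8)^2 dx = 64·2π.
So (1/(2π)) ∫_{-π}^{π} (11x - 8)^2 dx = 121π^2/3 + 64 = 121π^2/3 + 64.
Parseval ⇒ Σ |c_n|^2 = 121π^2/3 + 64.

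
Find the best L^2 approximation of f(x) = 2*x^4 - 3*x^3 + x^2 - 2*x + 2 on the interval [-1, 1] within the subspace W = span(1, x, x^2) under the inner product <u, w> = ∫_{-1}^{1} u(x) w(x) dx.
g(x) = 19*x^2/7 - 19*x/5 + 64/35

The best approximation g ∈ W is the orthogonal projection of f onto W. Writing g = a_0 + a_1 x + a_2 x^2, the coefficients solve the normal equations G · a = b where
  G_{ij} = <φ_i, φ_j> and b_i = <f, φ_i>, with φ_0 = 1, φ_1 = x, φ_2 = x^2.
G =
  [2, 0, 2/3]
  [0, 2/3, 0]
  [2/3, 0, 2/5],
b = (82/15, -38/15, 242/105).
Solving gives a_0 = 64/35, a_1 = -19/5, a_2 = 19/7, so
  g(x) = 19*x^2/7 - 19*x/5 + 64/35.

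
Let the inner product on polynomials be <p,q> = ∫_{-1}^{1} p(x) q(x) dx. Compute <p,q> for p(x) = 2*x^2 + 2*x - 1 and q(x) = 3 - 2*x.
<p,q> = -14/3

Expand the product: p(x)·q(x) = -4*x^3 + 2*x^2 + 8*x - 3.
∫_{-1}^{1} of each monomial x^k gives [2/(k+1) if k even, 0 if k odd]. Integrating term-by-term (or equivalently evaluating the antiderivative F(x) = -x^4 + 2*x^3/3 + 4*x^2 - 3*x at the endpoints):
  F(1) − F(−1) = 2/3 − (16/3) = -14/3.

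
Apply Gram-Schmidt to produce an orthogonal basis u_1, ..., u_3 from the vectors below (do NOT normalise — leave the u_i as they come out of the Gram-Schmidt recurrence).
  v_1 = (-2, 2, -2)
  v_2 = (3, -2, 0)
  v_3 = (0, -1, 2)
Orthogonal basis:
  u_1 = (-2, 2, -2)
  u_2 = (4/3, -1/3, -5/3)
  u_3 = (-1/7, -3/14, -1/14)

Apply the Gram-Schmidt recurrence
  u_1 = v_1
  u_i = v_i − Σ_{j<i} ((v_i · u_j) / (u_j · u_j)) · u_j.

Step by step this gives:
  u_1 = (-2, 2, -2)
  u_2 = (4/3, -1/3, -5/3)
  u_3 = (-1/7, -3/14, -1/14)

Orthogonality check:
  u_2 · u_1 = 0 (should be 0)
  u_3 · u_1 = 0 (should be 0)
  u_3 · u_2 = 0 (should be 0)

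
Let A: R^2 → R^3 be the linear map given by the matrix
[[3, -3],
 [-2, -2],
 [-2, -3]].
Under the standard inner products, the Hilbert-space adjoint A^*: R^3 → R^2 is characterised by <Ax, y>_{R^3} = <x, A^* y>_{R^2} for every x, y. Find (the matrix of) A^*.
A^* = A^T =
[[3, -2, -2],
 [-3, -2, -3]]

For real matrices with standard dot products, the defining identity <Ax, y> = <x, A^* y> gives (Ax)^T y = x^T (A^*) y, i.e. x^T A^T y = x^T (A^*) y. Since this holds for all x, y, we must have A^* = A^T. Therefore
A^* =
[[3, -2, -2],
 [-3, -2, -3]].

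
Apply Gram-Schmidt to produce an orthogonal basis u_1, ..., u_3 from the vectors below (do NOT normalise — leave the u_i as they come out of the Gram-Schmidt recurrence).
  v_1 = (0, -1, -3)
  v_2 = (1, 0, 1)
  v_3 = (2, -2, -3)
Orthogonal basis:
  u_1 = (0, -1, -3)
  u_2 = (1, -3/10, 1/10)
  u_3 = (-1/11, -3/11, 1/11)

Apply the Gram-Schmidt recurrence
  u_1 = v_1
  u_i = v_i − Σ_{j<i} ((v_i · u_j) / (u_j · u_j)) · u_j.

Step by step this gives:
  u_1 = (0, -1, -3)
  u_2 = (1, -3/10, 1/10)
  u_3 = (-1/11, -3/11, 1/11)

Orthogonality check:
  u_2 · u_1 = 0 (should be 0)
  u_3 · u_1 = 0 (should be 0)
  u_3 · u_2 = 0 (should be 0)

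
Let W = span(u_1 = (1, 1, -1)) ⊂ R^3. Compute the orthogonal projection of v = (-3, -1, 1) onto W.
proj_W(v) = (-5/3, -5/3, 5/3)

Set up U = [u_1 | ... | u_1] ∈ R^(3×1). The projector onto W = col(U) is P = U (U^T U)^(-1) U^T.
Compute U^T U =
  [3],
and U^T v = (-5).
Solve U^T U · c = U^T v for the coefficients: c = (-5/3). The projection is proj_W(v) = U c.
Check: (v - proj_W(v)) · u_1 = 0  (should be 0).
Result: proj_W(v) = (-5/3, -5/3, 5/3).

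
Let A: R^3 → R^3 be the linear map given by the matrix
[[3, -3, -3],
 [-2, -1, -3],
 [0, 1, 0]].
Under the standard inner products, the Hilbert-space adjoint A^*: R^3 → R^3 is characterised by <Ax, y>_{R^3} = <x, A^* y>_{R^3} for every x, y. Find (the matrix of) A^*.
A^* = A^T =
[[3, -2, 0],
 [-3, -1, 1],
 [-3, -3, 0]]

For real matrices with standard dot products, the defining identity <Ax, y> = <x, A^* y> gives (Ax)^T y = x^T (A^*) y, i.e. x^T A^T y = x^T (A^*) y. Since this holds for all x, y, we must have A^* = A^T. Therefore
A^* =
[[3, -2, 0],
 [-3, -1, 1],
 [-3, -3, 0]].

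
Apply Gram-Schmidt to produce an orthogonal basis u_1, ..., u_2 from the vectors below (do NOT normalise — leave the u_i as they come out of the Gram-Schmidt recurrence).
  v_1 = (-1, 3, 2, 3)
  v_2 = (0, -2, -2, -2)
Orthogonal basis:
  u_1 = (-1, 3, 2, 3)
  u_2 = (-16/23, 2/23, -14/23, 2/23)

Apply the Gram-Schmidt recurrence
  u_1 = v_1
  u_i = v_i − Σ_{j<i} ((v_i · u_j) / (u_j · u_j)) · u_j.

Step by step this gives:
  u_1 = (-1, 3, 2, 3)
  u_2 = (-16/23, 2/23, -14/23, 2/23)

Orthogonality check:
  u_2 · u_1 = 0 (should be 0)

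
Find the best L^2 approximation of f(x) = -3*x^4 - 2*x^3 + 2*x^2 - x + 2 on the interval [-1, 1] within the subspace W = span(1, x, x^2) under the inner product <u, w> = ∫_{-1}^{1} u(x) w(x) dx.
g(x) = -4*x^2/7 - 11*x/5 + 79/35

The best approximation g ∈ W is the orthogonal projection of f onto W. Writing g = a_0 + a_1 x + a_2 x^2, the coefficients solve the normal equations G · a = b where
  G_{ij} = <φ_i, φ_j> and b_i = <f, φ_i>, with φ_0 = 1, φ_1 = x, φ_2 = x^2.
G =
  [2, 0, 2/3]
  [0, 2/3, 0]
  [2/3, 0, 2/5],
b = (62/15, -22/15, 134/105).
Solving gives a_0 = 79/35, a_1 = -11/5, a_2 = -4/7, so
  g(x) = -4*x^2/7 - 11*x/5 + 79/35.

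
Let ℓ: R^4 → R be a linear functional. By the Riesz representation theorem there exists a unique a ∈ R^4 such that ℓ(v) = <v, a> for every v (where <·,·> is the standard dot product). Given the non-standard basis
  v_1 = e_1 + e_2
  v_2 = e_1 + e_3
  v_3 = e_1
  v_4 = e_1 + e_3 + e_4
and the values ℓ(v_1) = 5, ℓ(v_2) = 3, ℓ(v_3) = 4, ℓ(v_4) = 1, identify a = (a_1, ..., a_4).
a = (4, 1, -1, -2)

Write a = (a_1, ..., a_4) in the standard basis. For each basis vector v_i, ℓ(v_i) = <v_i, a> is a linear equation in the a_j's. Collect the n equations into a matrix system V a = ℓ, where row i of V is v_i (expressed in the standard basis). Since V is invertible (lower-triangular with 1s on the diagonal, up to permutation), solve by back-substitution:
  V =
[[1, 1, 0, 0],
 [1, 0, 1, 0],
 [1, 0, 0, 0],
 [1, 0, 1, 1]]
  V a = (5, 3, 4, 1)
Solving gives a = (4, 1, -1, -2).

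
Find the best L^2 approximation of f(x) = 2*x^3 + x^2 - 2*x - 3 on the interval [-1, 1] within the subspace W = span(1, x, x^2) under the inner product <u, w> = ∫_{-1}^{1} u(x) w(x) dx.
g(x) = x^2 - 4*x/5 - 3

The best approximation g ∈ W is the orthogonal projection of f onto W. Writing g = a_0 + a_1 x + a_2 x^2, the coefficients solve the normal equations G · a = b where
  G_{ij} = <φ_i, φ_j> and b_i = <f, φ_i>, with φ_0 = 1, φ_1 = x, φ_2 = x^2.
G =
  [2, 0, 2/3]
  [0, 2/3, 0]
  [2/3, 0, 2/5],
b = (-16/3, -8/15, -8/5).
Solving gives a_0 = -3, a_1 = -4/5, a_2 = 1, so
  g(x) = x^2 - 4*x/5 - 3.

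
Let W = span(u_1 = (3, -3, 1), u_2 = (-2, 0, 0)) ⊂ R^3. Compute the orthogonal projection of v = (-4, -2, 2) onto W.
proj_W(v) = (-4, -12/5, 4/5)

Set up U = [u_1 | ... | u_2] ∈ R^(3×2). The projector onto W = col(U) is P = U (U^T U)^(-1) U^T.
Compute U^T U =
  [19, -6]
  [-6, 4],
and U^T v = (-4, 8).
Solve U^T U · c = U^T v for the coefficients: c = (4/5, 16/5). The projection is proj_W(v) = U c.
Check: (v - proj_W(v)) · u_1 = 0  (should be 0).
Check: (v - proj_W(v)) · u_2 = 0  (should be 0).
Result: proj_W(v) = (-4, -12/5, 4/5).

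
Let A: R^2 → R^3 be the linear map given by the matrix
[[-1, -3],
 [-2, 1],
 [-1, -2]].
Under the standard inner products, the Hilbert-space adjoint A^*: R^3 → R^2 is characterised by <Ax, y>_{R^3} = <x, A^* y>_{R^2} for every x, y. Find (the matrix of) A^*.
A^* = A^T =
[[-1, -2, -1],
 [-3, 1, -2]]

For real matrices with standard dot products, the defining identity <Ax, y> = <x, A^* y> gives (Ax)^T y = x^T (A^*) y, i.e. x^T A^T y = x^T (A^*) y. Since this holds for all x, y, we must have A^* = A^T. Therefore
A^* =
[[-1, -2, -1],
 [-3, 1, -2]].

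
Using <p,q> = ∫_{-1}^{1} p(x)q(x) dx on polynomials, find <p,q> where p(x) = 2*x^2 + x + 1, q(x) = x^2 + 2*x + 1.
<p,q> = 92/15

Expand the product: p(x)·q(x) = 2*x^4 + 5*x^3 + 5*x^2 + 3*x + 1.
∫_{-1}^{1} of each monomial x^k gives [2/(k+1) if k even, 0 if k odd]. Integrating term-by-term (or equivalently evaluating the antiderivative F(x) = 2*x^5/5 + 5*x^4/4 + 5*x^3/3 + 3*x^2/2 + x at the endpoints):
  F(1) − F(−1) = 349/60 − (-19/60) = 92/15.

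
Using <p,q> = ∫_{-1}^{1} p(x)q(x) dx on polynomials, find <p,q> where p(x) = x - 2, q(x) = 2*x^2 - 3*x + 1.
<p,q> = -26/3

Expand the product: p(x)·q(x) = 2*x^3 - 7*x^2 + 7*x - 2.
∫_{-1}^{1} of each monomial x^k gives [2/(k+1) if k even, 0 if k odd]. Integrating term-by-term (or equivalently evaluating the antiderivative F(x) = x^4/2 - 7*x^3/3 + 7*x^2/2 - 2*x at the endpoints):
  F(1) − F(−1) = -1/3 − (25/3) = -26/3.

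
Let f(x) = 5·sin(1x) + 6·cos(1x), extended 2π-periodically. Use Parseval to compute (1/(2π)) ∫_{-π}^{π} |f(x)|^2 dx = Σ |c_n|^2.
Σ |c_n|^2 = 61/2

Expand |f|^2 and use orthogonality of {sin(nx), cos(mx)} on [-π, π]:
  ∫_{-π}^{π} sin(nx)^2 dx = π, ∫ cos(mx)^2 dx = π, and cross terms integrate to 0.
So ∫_{-π}^{π} f(x)^2 dx = 5^2 · π + 6^2 · π = (25 + 36)π.
Divide by 2π: (25 + 36)/2 = 61/2.
By Parseval, this equals Σ |c_n|^2.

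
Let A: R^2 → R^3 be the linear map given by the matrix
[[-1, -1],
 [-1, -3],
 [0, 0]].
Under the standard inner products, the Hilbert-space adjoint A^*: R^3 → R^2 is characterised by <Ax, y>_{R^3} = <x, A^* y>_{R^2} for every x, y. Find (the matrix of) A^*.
A^* = A^T =
[[-1, -1, 0],
 [-1, -3, 0]]

For real matrices with standard dot products, the defining identity <Ax, y> = <x, A^* y> gives (Ax)^T y = x^T (A^*) y, i.e. x^T A^T y = x^T (A^*) y. Since this holds for all x, y, we must have A^* = A^T. Therefore
A^* =
[[-1, -1, 0],
 [-1, -3, 0]].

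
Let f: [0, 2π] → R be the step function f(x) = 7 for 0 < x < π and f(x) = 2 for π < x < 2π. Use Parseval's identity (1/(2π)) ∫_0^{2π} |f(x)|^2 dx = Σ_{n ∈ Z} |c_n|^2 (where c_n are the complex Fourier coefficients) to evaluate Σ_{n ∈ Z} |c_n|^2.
Σ |c_n|^2 = 53/2

Parseval equates the L^2 energy of f (normalised by 1/(2π)) with the ℓ^2 sum of its Fourier coefficients: (1/(2π)) ∫_0^{2π} |f|^2 = Σ |c_n|^2.
Compute the left side: (1/(2π)) [∫_0^π 7^2 dx + ∫_π^{2π} 2^2 dx] = (1/(2π)) · (49π + 4π) = (49 + 4)/2 = 53/2.
So Σ_{n ∈ Z} |c_n|^2 = 53/2.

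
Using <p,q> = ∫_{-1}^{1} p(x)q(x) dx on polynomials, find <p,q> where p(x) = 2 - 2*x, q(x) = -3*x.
<p,q> = 4

Expand the product: p(x)·q(x) = 6*x^2 - 6*x.
∫_{-1}^{1} of each monomial x^k gives [2/(k+1) if k even, 0 if k odd]. Integrating term-by-term (or equivalently evaluating the antiderivative F(x) = 2*x^3 - 3*x^2 at the endpoints):
  F(1) − F(−1) = -1 − (-5) = 4.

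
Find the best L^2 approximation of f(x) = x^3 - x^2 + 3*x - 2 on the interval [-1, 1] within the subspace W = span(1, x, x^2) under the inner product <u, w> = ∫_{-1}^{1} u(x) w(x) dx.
g(x) = -x^2 + 18*x/5 - 2

The best approximation g ∈ W is the orthogonal projection of f onto W. Writing g = a_0 + a_1 x + a_2 x^2, the coefficients solve the normal equations G · a = b where
  G_{ij} = <φ_i, φ_j> and b_i = <f, φ_i>, with φ_0 = 1, φ_1 = x, φ_2 = x^2.
G =
  [2, 0, 2/3]
  [0, 2/3, 0]
  [2/3, 0, 2/5],
b = (-14/3, 12/5, -26/15).
Solving gives a_0 = -2, a_1 = 18/5, a_2 = -1, so
  g(x) = -x^2 + 18*x/5 - 2.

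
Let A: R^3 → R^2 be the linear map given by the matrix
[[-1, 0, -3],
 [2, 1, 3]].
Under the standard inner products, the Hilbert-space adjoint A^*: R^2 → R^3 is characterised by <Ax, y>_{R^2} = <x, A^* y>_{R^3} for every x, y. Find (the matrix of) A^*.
A^* = A^T =
[[-1, 2],
 [0, 1],
 [-3, 3]]

For real matrices with standard dot products, the defining identity <Ax, y> = <x, A^* y> gives (Ax)^T y = x^T (A^*) y, i.e. x^T A^T y = x^T (A^*) y. Since this holds for all x, y, we must have A^* = A^T. Therefore
A^* =
[[-1, 2],
 [0, 1],
 [-3, 3]].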